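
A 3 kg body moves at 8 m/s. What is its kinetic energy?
KE = ½mv² = ½(3)(8)² = 96.0 J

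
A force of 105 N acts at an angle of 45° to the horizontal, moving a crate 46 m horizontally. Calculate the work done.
W = F·d·cosθ = (105)(46)cos(45°) = 3415 J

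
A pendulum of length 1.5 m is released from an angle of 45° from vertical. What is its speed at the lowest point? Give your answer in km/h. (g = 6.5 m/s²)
h = L(1 − cosθ) = 1.5(1 − cos45°) = 0.43934 m
v = √(2gh) = √(2·6.5·0.43934) = 2.38986 m/s = 8.603 km/h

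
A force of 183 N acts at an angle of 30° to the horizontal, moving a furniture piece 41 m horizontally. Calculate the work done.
W = F·d·cosθ = (183)(41)cos(30°) = 6498 J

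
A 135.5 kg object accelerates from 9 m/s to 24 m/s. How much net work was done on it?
W = ΔKE = ½m(v₂² − v₁²) = ½(135.5)(24² − 9²) = 33536.25 J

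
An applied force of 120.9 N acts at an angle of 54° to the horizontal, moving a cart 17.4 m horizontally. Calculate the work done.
W = F·d·cosθ = (120.9)(17.4)cos(54°) = 1237 J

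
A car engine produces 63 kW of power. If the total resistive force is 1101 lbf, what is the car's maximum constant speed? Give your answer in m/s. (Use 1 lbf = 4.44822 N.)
Convert to SI: F = 4897.49 N
P = Fv ⇒ v = P/F = 63000 W/4897.49 N = 12.86 m/s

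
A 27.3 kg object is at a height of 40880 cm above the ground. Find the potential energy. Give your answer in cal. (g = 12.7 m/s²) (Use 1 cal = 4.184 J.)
Convert to SI: m = 27.3 kg, h = 408.8 m
PE = mgh = (27.3)(12.7)(408.8) = 141735 J = 33880 cal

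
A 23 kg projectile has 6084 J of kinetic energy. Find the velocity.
v = √(2·KE/m) = √(2·6084/23) = 23.0 m/s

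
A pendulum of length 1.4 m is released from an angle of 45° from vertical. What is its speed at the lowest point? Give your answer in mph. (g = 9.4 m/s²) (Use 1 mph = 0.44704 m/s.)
h = L(1 − cosθ) = 1.4(1 − cos45°) = 0.410051 m
v = √(2gh) = √(2·9.4·0.410051) = 2.7765 m/s = 6.211 mph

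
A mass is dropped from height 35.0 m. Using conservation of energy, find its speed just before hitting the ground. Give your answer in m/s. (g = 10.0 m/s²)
mgh = ½mv² ⇒ v = √(2gh) = √(2·10.0·35.0) = 26.46 m/s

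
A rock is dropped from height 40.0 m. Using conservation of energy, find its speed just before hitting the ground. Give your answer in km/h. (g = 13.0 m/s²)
mgh = ½mv² ⇒ v = √(2gh) = √(2·13.0·40.0) = 32.249 m/s = 116.1 km/h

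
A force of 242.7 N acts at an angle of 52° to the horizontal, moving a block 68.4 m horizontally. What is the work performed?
W = F·d·cosθ = (242.7)(68.4)cos(52°) = 10220 J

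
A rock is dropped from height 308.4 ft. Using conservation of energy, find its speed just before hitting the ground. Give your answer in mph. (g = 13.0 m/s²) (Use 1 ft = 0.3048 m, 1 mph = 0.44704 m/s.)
Convert to SI: h = 94.0003 m
mgh = ½mv² ⇒ v = √(2gh) = √(2·13.0·94.0003) = 49.4369 m/s = 110.6 mph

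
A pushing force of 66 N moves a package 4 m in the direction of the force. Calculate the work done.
W = F·d = (66)(4) = 264.0 J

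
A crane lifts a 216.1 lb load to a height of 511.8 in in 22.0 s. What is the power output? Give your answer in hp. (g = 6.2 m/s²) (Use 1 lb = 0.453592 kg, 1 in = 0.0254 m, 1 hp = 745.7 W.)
Convert to SI: m = 98.0212 kg, h = 12.9997 m, t = 22.0 s
P = mgh/t = (98.0212)(6.2)(12.9997)/22.0 = 359.106 W = 0.4816 hp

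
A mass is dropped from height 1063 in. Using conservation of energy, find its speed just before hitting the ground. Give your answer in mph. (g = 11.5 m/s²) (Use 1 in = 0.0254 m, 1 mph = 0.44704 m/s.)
Convert to SI: h = 27.0002 m
mgh = ½mv² ⇒ v = √(2gh) = √(2·11.5·27.0002) = 24.92 m/s = 55.74 mph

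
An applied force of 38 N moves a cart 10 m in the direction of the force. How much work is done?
W = F·d = (38)(10) = 380.0 J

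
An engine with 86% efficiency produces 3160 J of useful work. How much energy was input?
W_in = W_out/η = 3160/0.86 = 3674 J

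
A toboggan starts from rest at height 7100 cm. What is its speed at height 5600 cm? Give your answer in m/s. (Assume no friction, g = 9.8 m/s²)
Convert to SI: h₁−h₂ = 15.0 m
mgh₁ = mgh₂ + ½mv² ⇒ v = √(2g(h₁−h₂)) = √(2·9.8·15.0) = 17.15 m/s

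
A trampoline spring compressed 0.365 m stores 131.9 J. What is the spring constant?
k = 2·PE/x² = 2·131.9/(0.365)² = 1980 N/m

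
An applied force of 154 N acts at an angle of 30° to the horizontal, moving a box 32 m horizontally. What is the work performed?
W = F·d·cosθ = (154)(32)cos(30°) = 4268 J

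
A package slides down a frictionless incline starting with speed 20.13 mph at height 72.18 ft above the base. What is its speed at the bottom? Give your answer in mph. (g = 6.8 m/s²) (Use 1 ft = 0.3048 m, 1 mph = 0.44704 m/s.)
Convert to SI: v₀ = 8.99892 m/s, h = 22.0005 m
½mv₀² + mgh = ½mv² ⇒ v = √(v₀² + 2gh) = √(8.99892² + 2·6.8·22.0005) = 19.4984 m/s = 43.62 mph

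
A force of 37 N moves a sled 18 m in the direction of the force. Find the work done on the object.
W = F·d = (37)(18) = 666.0 J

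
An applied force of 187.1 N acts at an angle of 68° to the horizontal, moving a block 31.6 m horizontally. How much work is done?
W = F·d·cosθ = (187.1)(31.6)cos(68°) = 2215 J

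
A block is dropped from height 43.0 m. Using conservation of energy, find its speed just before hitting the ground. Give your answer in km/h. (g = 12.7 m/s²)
mgh = ½mv² ⇒ v = √(2gh) = √(2·12.7·43.0) = 33.0484 m/s = 119.0 km/h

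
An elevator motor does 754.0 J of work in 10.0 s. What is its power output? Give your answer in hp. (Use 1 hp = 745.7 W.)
P = W/t = 754.0/10.0 = 75.4 W = 0.1011 hp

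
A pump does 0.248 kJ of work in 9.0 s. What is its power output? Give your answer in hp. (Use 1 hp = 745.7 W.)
Convert to SI: W = 248.0 J, t = 9.0 s
P = W/t = 248.0/9.0 = 27.5556 W = 0.03695 hp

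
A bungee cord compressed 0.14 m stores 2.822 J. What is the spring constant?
k = 2·PE/x² = 2·2.822/(0.14)² = 288.0 N/m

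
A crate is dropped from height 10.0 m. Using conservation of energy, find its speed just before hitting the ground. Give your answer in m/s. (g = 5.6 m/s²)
mgh = ½mv² ⇒ v = √(2gh) = √(2·5.6·10.0) = 10.58 m/s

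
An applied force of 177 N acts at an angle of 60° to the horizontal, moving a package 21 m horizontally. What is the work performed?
W = F·d·cosθ = (177)(21)cos(60°) = 1859 J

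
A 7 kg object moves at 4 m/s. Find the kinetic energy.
KE = ½mv² = ½(7)(4)² = 56.0 J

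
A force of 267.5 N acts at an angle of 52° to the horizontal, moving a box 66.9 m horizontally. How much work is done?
W = F·d·cosθ = (267.5)(66.9)cos(52°) = 11020 J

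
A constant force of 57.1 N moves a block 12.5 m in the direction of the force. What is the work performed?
W = F·d = (57.1)(12.5) = 713.8 J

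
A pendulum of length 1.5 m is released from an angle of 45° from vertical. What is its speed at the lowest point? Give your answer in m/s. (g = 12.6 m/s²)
h = L(1 − cosθ) = 1.5(1 − cos45°) = 0.43934 m
v = √(2gh) = √(2·12.6·0.43934) = 3.327 m/s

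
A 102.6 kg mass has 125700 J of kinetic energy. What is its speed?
v = √(2·KE/m) = √(2·125700/102.6) = 49.5 m/s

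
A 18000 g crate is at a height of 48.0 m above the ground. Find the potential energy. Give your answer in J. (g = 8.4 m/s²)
Convert to SI: m = 18.0 kg, h = 48.0 m
PE = mgh = (18.0)(8.4)(48.0) = 7258 J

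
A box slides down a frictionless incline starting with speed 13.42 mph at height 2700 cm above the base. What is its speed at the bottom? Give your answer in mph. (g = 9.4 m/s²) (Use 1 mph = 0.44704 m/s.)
Convert to SI: v₀ = 5.99928 m/s, h = 27.0 m
½mv₀² + mgh = ½mv² ⇒ v = √(v₀² + 2gh) = √(5.99928² + 2·9.4·27.0) = 23.315 m/s = 52.15 mph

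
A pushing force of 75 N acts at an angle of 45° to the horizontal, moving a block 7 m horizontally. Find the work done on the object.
W = F·d·cosθ = (75)(7)cos(45°) = 371.2 J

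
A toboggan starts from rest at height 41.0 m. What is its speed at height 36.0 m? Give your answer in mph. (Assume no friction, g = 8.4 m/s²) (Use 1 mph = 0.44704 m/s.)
mgh₁ = mgh₂ + ½mv² ⇒ v = √(2g(h₁−h₂)) = √(2·8.4·5.0) = 9.16515 m/s = 20.5 mph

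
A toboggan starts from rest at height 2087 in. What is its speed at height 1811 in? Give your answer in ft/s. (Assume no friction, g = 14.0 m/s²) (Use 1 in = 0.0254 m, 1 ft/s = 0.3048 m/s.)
Convert to SI: h₁−h₂ = 7.0104 m
mgh₁ = mgh₂ + ½mv² ⇒ v = √(2g(h₁−h₂)) = √(2·14.0·7.0104) = 14.0104 m/s = 45.97 ft/s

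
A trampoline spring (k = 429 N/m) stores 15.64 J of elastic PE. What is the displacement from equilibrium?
x = √(2·PE/k) = √(2·15.64/429) = 0.27 m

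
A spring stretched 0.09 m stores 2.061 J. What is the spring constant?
k = 2·PE/x² = 2·2.061/(0.09)² = 508.9 N/m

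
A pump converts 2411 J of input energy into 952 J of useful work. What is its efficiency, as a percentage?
η = W_out/W_in = 952/2411 = 39.49%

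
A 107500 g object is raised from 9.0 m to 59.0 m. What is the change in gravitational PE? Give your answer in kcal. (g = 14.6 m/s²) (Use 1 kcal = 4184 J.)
Convert to SI: m = 107.5 kg, Δh = 50.0 m
ΔPE = mgΔh = (107.5)(14.6)(50.0) = 78475.0 J = 18.76 kcal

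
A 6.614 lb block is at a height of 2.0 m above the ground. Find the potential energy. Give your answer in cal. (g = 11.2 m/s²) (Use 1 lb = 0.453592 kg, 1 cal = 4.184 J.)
Convert to SI: m = 3.00006 kg, h = 2.0 m
PE = mgh = (3.00006)(11.2)(2.0) = 67.2013 J = 16.06 cal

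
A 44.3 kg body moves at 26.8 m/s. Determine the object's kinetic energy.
KE = ½mv² = ½(44.3)(26.8)² = 15910 J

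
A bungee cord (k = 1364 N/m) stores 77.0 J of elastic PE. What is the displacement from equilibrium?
x = √(2·PE/k) = √(2·77.0/1364) = 0.336 m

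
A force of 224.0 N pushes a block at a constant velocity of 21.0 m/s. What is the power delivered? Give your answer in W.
P = Fv = (224.0)(21.0) = 4704 W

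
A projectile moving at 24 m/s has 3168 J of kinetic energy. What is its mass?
m = 2·KE/v² = 2·3168/(24)² = 11.0 kg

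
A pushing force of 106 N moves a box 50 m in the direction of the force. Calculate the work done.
W = F·d = (106)(50) = 5300 J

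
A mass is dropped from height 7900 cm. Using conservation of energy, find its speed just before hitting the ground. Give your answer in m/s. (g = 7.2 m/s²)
Convert to SI: h = 79.0 m
mgh = ½mv² ⇒ v = √(2gh) = √(2·7.2·79.0) = 33.73 m/s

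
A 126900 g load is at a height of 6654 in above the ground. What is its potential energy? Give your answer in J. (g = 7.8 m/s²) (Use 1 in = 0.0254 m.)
Convert to SI: m = 126.9 kg, h = 169.012 m
PE = mgh = (126.9)(7.8)(169.012) = 167300 J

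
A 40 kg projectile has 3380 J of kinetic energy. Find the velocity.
v = √(2·KE/m) = √(2·3380/40) = 13.0 m/s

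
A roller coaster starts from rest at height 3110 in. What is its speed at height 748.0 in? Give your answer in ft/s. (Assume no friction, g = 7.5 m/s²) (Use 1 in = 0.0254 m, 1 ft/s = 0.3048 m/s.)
Convert to SI: h₁−h₂ = 59.9948 m
mgh₁ = mgh₂ + ½mv² ⇒ v = √(2g(h₁−h₂)) = √(2·7.5·59.9948) = 29.9987 m/s = 98.42 ft/s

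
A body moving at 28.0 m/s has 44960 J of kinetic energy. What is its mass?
m = 2·KE/v² = 2·44960/(28.0)² = 114.7 kg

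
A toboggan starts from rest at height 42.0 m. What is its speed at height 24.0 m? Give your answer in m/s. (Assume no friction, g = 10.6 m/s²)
mgh₁ = mgh₂ + ½mv² ⇒ v = √(2g(h₁−h₂)) = √(2·10.6·18.0) = 19.53 m/s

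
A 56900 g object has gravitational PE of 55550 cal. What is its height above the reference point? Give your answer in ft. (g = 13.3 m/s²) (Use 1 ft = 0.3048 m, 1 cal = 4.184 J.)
Convert to SI: m = 56.9 kg, PE = 232421 J
h = PE/(mg) = 232421/(56.9·13.3) = 307.123 m = 1008 ft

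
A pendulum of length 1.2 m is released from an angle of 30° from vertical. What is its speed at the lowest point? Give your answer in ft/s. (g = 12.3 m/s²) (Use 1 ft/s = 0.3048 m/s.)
h = L(1 − cosθ) = 1.2(1 − cos30°) = 0.16077 m
v = √(2gh) = √(2·12.3·0.16077) = 1.9887 m/s = 6.525 ft/s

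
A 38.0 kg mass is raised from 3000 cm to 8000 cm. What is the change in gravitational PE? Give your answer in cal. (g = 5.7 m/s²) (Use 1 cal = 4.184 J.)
Convert to SI: m = 38.0 kg, Δh = 50.0 m
ΔPE = mgΔh = (38.0)(5.7)(50.0) = 10830.0 J = 2588 cal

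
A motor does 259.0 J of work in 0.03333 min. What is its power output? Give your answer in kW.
Convert to SI: W = 259.0 J, t = 1.9998 s
P = W/t = 259.0/1.9998 = 129.513 W = 0.1295 kW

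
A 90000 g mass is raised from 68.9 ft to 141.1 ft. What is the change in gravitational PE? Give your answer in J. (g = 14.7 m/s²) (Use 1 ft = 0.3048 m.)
Convert to SI: m = 90.0 kg, Δh = 22.0066 m
ΔPE = mgΔh = (90.0)(14.7)(22.0066) = 29110 J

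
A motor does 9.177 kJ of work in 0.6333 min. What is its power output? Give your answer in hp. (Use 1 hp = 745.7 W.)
Convert to SI: W = 9177.0 J, t = 37.998 s
P = W/t = 9177.0/37.998 = 241.513 W = 0.3239 hp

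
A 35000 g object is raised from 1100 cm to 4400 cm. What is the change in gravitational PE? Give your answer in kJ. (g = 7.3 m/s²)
Convert to SI: m = 35.0 kg, Δh = 33.0 m
ΔPE = mgΔh = (35.0)(7.3)(33.0) = 8431.5 J = 8.432 kJ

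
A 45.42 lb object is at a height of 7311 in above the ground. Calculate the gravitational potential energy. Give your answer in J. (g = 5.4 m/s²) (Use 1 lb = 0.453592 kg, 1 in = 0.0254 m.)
Convert to SI: m = 20.6021 kg, h = 185.699 m
PE = mgh = (20.6021)(5.4)(185.699) = 20660 J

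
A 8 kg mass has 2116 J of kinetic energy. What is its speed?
v = √(2·KE/m) = √(2·2116/8) = 23.0 m/s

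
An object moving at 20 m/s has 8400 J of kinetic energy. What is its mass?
m = 2·KE/v² = 2·8400/(20)² = 42.0 kg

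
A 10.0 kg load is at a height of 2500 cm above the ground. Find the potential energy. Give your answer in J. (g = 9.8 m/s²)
Convert to SI: m = 10.0 kg, h = 25.0 m
PE = mgh = (10.0)(9.8)(25.0) = 2450 J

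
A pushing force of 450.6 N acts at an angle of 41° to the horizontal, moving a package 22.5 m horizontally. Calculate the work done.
W = F·d·cosθ = (450.6)(22.5)cos(41°) = 7652 J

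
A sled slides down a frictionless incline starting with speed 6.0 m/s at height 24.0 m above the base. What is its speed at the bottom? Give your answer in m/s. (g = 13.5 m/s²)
½mv₀² + mgh = ½mv² ⇒ v = √(v₀² + 2gh) = √(6.0² + 2·13.5·24.0) = 26.15 m/s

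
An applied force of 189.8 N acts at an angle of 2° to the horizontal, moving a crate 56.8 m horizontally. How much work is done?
W = F·d·cosθ = (189.8)(56.8)cos(2°) = 10770 J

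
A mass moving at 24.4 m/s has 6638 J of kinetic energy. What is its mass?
m = 2·KE/v² = 2·6638/(24.4)² = 22.3 kg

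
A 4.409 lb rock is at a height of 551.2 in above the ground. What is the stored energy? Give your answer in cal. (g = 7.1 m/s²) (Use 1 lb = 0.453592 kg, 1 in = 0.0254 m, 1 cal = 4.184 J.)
Convert to SI: m = 1.99989 kg, h = 14.0005 m
PE = mgh = (1.99989)(7.1)(14.0005) = 198.796 J = 47.51 cal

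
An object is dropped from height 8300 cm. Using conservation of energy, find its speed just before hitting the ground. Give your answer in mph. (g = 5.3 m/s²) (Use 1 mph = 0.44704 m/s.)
Convert to SI: h = 83.0 m
mgh = ½mv² ⇒ v = √(2gh) = √(2·5.3·83.0) = 29.6614 m/s = 66.35 mph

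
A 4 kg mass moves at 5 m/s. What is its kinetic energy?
KE = ½mv² = ½(4)(5)² = 50.0 J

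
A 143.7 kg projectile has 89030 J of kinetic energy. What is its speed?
v = √(2·KE/m) = √(2·89030/143.7) = 35.2 m/s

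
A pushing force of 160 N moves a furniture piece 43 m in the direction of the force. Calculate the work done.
W = F·d = (160)(43) = 6880 J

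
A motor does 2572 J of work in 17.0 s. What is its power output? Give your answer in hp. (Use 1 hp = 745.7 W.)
P = W/t = 2572.0/17.0 = 151.294 W = 0.2029 hp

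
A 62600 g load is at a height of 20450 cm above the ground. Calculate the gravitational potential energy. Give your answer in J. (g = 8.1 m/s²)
Convert to SI: m = 62.6 kg, h = 204.5 m
PE = mgh = (62.6)(8.1)(204.5) = 103700 J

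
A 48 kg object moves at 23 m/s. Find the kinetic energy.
KE = ½mv² = ½(48)(23)² = 12696.0 J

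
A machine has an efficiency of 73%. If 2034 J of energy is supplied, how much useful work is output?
W_out = η·W_in = 0.73·2034 = 1484.82 J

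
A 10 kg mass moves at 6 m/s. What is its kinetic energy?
KE = ½mv² = ½(10)(6)² = 180.0 J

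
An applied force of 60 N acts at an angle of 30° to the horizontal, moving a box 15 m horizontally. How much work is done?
W = F·d·cosθ = (60)(15)cos(30°) = 779.4 J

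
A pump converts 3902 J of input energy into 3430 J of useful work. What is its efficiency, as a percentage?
η = W_out/W_in = 3430/3902 = 87.9%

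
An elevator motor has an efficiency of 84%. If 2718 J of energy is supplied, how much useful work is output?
W_out = η·W_in = 0.84·2718 = 2283.12 J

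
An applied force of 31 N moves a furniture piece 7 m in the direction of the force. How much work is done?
W = F·d = (31)(7) = 217.0 J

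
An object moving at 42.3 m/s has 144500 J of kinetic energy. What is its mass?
m = 2·KE/v² = 2·144500/(42.3)² = 161.5 kg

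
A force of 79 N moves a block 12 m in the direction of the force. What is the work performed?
W = F·d = (79)(12) = 948.0 J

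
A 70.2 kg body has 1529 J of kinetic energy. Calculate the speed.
v = √(2·KE/m) = √(2·1529/70.2) = 6.6 m/s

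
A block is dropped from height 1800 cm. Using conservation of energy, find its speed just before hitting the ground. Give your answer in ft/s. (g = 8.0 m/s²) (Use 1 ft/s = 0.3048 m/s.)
Convert to SI: h = 18.0 m
mgh = ½mv² ⇒ v = √(2gh) = √(2·8.0·18.0) = 16.9706 m/s = 55.68 ft/s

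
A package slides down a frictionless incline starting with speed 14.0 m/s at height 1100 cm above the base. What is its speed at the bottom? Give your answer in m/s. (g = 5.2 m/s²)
Convert to SI: v₀ = 14.0 m/s, h = 11.0 m
½mv₀² + mgh = ½mv² ⇒ v = √(v₀² + 2gh) = √(14.0² + 2·5.2·11.0) = 17.62 m/s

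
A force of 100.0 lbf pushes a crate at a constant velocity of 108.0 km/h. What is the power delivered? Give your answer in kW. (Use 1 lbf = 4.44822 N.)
Convert to SI: F = 444.822 N, v = 30.0 m/s
P = Fv = (444.822)(30.0) = 13344.7 W = 13.34 kW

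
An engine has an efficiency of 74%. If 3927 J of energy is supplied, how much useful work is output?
W_out = η·W_in = 0.74·3927 = 2905.98 J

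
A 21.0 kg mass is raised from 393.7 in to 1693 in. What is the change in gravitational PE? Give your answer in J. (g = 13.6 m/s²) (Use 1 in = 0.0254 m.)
Convert to SI: m = 21.0 kg, Δh = 33.0022 m
ΔPE = mgΔh = (21.0)(13.6)(33.0022) = 9425 J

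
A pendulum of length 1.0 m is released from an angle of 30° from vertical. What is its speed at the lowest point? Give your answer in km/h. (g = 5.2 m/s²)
h = L(1 − cosθ) = 1.0(1 − cos30°) = 0.133975 m
v = √(2gh) = √(2·5.2·0.133975) = 1.1804 m/s = 4.249 km/h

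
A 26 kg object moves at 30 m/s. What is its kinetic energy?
KE = ½mv² = ½(26)(30)² = 11700.0 J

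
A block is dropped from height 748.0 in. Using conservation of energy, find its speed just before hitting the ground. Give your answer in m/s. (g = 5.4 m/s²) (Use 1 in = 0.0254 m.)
Convert to SI: h = 18.9992 m
mgh = ½mv² ⇒ v = √(2gh) = √(2·5.4·18.9992) = 14.32 m/s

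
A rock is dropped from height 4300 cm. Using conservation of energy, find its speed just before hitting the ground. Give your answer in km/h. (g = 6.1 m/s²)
Convert to SI: h = 43.0 m
mgh = ½mv² ⇒ v = √(2gh) = √(2·6.1·43.0) = 22.9041 m/s = 82.45 km/h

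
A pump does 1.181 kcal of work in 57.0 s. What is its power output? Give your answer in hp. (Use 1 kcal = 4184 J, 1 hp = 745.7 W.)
Convert to SI: W = 4941.3 J, t = 57.0 s
P = W/t = 4941.3/57.0 = 86.6895 W = 0.1163 hp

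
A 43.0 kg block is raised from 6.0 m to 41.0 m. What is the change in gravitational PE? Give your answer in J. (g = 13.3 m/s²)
ΔPE = mgΔh = (43.0)(13.3)(35.0) = 20020 J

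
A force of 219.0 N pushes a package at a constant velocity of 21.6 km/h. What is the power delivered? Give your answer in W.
Convert to SI: F = 219.0 N, v = 6.0 m/s
P = Fv = (219.0)(6.0) = 1314 W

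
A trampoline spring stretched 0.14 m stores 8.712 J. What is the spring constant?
k = 2·PE/x² = 2·8.712/(0.14)² = 889.0 N/m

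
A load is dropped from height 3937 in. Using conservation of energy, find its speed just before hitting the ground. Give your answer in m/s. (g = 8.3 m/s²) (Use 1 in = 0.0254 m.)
Convert to SI: h = 99.9998 m
mgh = ½mv² ⇒ v = √(2gh) = √(2·8.3·99.9998) = 40.74 m/s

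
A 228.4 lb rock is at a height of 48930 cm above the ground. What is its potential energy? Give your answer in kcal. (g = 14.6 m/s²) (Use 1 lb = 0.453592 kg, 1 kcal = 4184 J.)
Convert to SI: m = 103.6 kg, h = 489.3 m
PE = mgh = (103.6)(14.6)(489.3) = 740099 J = 176.9 kcal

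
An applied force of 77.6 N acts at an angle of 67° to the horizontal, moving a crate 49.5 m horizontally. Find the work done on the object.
W = F·d·cosθ = (77.6)(49.5)cos(67°) = 1501 J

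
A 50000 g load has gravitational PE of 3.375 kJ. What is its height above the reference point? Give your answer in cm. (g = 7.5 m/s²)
Convert to SI: m = 50.0 kg, PE = 3375.0 J
h = PE/(mg) = 3375.0/(50.0·7.5) = 9.0 m = 900.0 cm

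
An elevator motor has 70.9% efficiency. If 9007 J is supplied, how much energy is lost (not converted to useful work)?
W_lost = W_in(1 − η) = 9007·(1 − 0.709) = 2621 J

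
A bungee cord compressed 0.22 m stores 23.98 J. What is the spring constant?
k = 2·PE/x² = 2·23.98/(0.22)² = 990.9 N/m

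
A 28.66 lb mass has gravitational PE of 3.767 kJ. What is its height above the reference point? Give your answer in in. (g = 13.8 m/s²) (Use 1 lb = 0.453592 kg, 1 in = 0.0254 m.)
Convert to SI: m = 12.9999 kg, PE = 3767.0 J
h = PE/(mg) = 3767.0/(12.9999·13.8) = 20.9979 m = 826.7 in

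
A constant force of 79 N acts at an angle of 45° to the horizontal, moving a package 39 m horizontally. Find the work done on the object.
W = F·d·cosθ = (79)(39)cos(45°) = 2179 J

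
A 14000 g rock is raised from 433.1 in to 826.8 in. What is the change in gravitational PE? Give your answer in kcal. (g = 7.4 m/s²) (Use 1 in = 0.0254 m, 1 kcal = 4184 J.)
Convert to SI: m = 14.0 kg, Δh = 9.99998 m
ΔPE = mgΔh = (14.0)(7.4)(9.99998) = 1036.0 J = 0.2476 kcal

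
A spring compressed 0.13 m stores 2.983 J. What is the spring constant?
k = 2·PE/x² = 2·2.983/(0.13)² = 353.0 N/m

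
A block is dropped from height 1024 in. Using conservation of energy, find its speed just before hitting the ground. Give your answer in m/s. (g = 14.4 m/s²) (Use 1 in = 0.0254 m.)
Convert to SI: h = 26.0096 m
mgh = ½mv² ⇒ v = √(2gh) = √(2·14.4·26.0096) = 27.37 m/s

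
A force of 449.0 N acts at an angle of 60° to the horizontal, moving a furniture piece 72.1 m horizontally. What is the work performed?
W = F·d·cosθ = (449.0)(72.1)cos(60°) = 16190 J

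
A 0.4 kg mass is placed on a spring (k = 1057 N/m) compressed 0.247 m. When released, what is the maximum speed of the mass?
½kx² = ½mv² ⇒ v = x√(k/m) = (0.247)√(1057/0.4) = 12.7 m/s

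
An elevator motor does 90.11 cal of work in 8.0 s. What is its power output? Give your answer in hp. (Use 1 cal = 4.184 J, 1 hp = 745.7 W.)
Convert to SI: W = 377.02 J, t = 8.0 s
P = W/t = 377.02/8.0 = 47.1275 W = 0.0632 hp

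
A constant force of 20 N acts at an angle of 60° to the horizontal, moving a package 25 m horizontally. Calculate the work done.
W = F·d·cosθ = (20)(25)cos(60°) = 250.0 J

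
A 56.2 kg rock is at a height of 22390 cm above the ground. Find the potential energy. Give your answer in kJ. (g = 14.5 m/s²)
Convert to SI: m = 56.2 kg, h = 223.9 m
PE = mgh = (56.2)(14.5)(223.9) = 182456 J = 182.5 kJ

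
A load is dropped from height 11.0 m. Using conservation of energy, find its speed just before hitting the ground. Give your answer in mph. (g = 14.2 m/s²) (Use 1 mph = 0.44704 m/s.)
mgh = ½mv² ⇒ v = √(2gh) = √(2·14.2·11.0) = 17.6748 m/s = 39.54 mph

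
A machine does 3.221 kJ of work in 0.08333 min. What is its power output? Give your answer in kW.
Convert to SI: W = 3221.0 J, t = 4.9998 s
P = W/t = 3221.0/4.9998 = 644.226 W = 0.6442 kW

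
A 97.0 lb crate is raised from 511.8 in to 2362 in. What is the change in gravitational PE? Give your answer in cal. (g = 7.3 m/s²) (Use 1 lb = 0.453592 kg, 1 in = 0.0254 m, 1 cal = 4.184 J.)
Convert to SI: m = 43.9984 kg, Δh = 46.9951 m
ΔPE = mgΔh = (43.9984)(7.3)(46.9951) = 15094.3 J = 3608 cal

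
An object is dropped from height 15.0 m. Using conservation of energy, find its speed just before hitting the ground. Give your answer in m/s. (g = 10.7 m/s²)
mgh = ½mv² ⇒ v = √(2gh) = √(2·10.7·15.0) = 17.92 m/s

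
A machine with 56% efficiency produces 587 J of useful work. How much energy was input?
W_in = W_out/η = 587/0.56 = 1048 J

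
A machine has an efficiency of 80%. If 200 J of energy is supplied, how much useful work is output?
W_out = η·W_in = 0.8·200 = 160.0 J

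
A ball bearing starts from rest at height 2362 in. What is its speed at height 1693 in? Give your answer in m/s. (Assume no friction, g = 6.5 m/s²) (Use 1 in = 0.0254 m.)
Convert to SI: h₁−h₂ = 16.9926 m
mgh₁ = mgh₂ + ½mv² ⇒ v = √(2g(h₁−h₂)) = √(2·6.5·16.9926) = 14.86 m/s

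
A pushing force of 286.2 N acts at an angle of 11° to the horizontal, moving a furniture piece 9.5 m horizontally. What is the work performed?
W = F·d·cosθ = (286.2)(9.5)cos(11°) = 2669 J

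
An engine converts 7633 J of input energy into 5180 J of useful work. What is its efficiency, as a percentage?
η = W_out/W_in = 5180/7633 = 67.86%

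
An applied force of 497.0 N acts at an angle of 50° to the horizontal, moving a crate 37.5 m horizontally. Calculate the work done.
W = F·d·cosθ = (497.0)(37.5)cos(50°) = 11980 J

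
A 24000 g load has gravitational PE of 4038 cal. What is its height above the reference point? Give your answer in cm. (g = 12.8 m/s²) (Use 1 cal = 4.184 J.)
Convert to SI: m = 24.0 kg, PE = 16895.0 J
h = PE/(mg) = 16895.0/(24.0·12.8) = 54.9967 m = 5500 cm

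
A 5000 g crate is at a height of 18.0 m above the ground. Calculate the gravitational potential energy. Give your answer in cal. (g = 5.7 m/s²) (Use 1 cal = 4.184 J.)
Convert to SI: m = 5.0 kg, h = 18.0 m
PE = mgh = (5.0)(5.7)(18.0) = 513.0 J = 122.6 cal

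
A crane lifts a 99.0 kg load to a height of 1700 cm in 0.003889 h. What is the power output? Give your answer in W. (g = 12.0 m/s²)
Convert to SI: m = 99.0 kg, h = 17.0 m, t = 14.0004 s
P = mgh/t = (99.0)(12.0)(17.0)/14.0004 = 1443 W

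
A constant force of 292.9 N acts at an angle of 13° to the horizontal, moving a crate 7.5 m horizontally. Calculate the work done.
W = F·d·cosθ = (292.9)(7.5)cos(13°) = 2140 J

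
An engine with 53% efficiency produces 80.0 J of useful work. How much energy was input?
W_in = W_out/η = 80.0/0.53 = 150.9 J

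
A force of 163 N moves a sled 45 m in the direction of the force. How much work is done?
W = F·d = (163)(45) = 7335 J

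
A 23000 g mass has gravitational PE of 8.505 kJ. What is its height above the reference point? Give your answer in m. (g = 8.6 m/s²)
Convert to SI: m = 23.0 kg, PE = 8505.0 J
h = PE/(mg) = 8505.0/(23.0·8.6) = 43.0 m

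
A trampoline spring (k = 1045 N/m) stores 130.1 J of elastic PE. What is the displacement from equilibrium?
x = √(2·PE/k) = √(2·130.1/1045) = 0.499 m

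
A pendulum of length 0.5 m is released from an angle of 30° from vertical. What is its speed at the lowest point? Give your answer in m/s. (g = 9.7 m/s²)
h = L(1 − cosθ) = 0.5(1 − cos30°) = 0.0669873 m
v = √(2gh) = √(2·9.7·0.0669873) = 1.14 m/s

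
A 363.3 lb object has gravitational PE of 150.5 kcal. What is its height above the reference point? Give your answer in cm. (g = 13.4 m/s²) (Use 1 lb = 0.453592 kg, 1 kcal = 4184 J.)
Convert to SI: m = 164.79 kg, PE = 629692 J
h = PE/(mg) = 629692/(164.79·13.4) = 285.163 m = 28520 cm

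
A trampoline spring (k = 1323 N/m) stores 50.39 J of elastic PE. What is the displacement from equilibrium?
x = √(2·PE/k) = √(2·50.39/1323) = 0.276 m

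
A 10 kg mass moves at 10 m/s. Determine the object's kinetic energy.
KE = ½mv² = ½(10)(10)² = 500.0 J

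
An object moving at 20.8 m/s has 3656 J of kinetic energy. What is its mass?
m = 2·KE/v² = 2·3656/(20.8)² = 16.9 kg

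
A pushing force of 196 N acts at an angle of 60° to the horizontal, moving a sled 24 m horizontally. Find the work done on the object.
W = F·d·cosθ = (196)(24)cos(60°) = 2352 J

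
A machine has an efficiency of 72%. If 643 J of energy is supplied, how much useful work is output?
W_out = η·W_in = 0.72·643 = 462.96 J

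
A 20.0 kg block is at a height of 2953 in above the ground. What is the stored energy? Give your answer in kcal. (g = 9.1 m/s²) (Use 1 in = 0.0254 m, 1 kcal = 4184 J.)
Convert to SI: m = 20.0 kg, h = 75.0062 m
PE = mgh = (20.0)(9.1)(75.0062) = 13651.1 J = 3.263 kcal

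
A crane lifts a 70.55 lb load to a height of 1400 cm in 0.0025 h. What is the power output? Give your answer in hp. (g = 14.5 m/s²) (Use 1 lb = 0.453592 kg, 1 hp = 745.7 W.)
Convert to SI: m = 32.0009 kg, h = 14.0 m, t = 9.0 s
P = mgh/t = (32.0009)(14.5)(14.0)/9.0 = 721.798 W = 0.9679 hp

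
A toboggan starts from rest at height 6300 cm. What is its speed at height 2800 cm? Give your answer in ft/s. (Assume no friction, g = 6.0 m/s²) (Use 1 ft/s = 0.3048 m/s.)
Convert to SI: h₁−h₂ = 35.0 m
mgh₁ = mgh₂ + ½mv² ⇒ v = √(2g(h₁−h₂)) = √(2·6.0·35.0) = 20.4939 m/s = 67.24 ft/s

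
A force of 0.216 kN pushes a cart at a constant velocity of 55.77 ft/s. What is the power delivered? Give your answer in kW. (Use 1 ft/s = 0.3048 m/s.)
Convert to SI: F = 216.0 N, v = 16.9987 m/s
P = Fv = (216.0)(16.9987) = 3671.72 W = 3.672 kW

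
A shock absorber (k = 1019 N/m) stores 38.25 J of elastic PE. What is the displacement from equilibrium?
x = √(2·PE/k) = √(2·38.25/1019) = 0.274 m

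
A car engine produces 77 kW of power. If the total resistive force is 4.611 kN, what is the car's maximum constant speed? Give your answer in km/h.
Convert to SI: F = 4611.0 N
P = Fv ⇒ v = P/F = 77000 W/4611.0 N = 16.6992 m/s = 60.12 km/h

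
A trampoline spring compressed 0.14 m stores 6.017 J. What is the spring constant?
k = 2·PE/x² = 2·6.017/(0.14)² = 614.0 N/m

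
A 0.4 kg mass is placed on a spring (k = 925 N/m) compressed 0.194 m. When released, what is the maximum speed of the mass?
½kx² = ½mv² ⇒ v = x√(k/m) = (0.194)√(925/0.4) = 9.329 m/s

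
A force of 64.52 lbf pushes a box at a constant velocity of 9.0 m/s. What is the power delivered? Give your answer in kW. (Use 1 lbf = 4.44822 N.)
Convert to SI: F = 286.999 N, v = 9.0 m/s
P = Fv = (286.999)(9.0) = 2582.99 W = 2.583 kW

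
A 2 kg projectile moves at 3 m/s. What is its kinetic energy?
KE = ½mv² = ½(2)(3)² = 9.0 J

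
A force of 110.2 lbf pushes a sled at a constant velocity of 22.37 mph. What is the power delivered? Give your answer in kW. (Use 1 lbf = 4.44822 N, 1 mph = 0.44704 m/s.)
Convert to SI: F = 490.194 N, v = 10.0003 m/s
P = Fv = (490.194)(10.0003) = 4902.08 W = 4.902 kW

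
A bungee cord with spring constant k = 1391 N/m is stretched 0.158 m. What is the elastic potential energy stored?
PE = ½kx² = ½(1391)(0.158)² = 17.36 J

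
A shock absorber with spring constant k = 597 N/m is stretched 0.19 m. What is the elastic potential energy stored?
PE = ½kx² = ½(597)(0.19)² = 10.78 J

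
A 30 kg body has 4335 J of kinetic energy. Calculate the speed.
v = √(2·KE/m) = √(2·4335/30) = 17.0 m/s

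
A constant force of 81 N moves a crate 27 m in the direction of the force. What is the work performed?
W = F·d = (81)(27) = 2187 J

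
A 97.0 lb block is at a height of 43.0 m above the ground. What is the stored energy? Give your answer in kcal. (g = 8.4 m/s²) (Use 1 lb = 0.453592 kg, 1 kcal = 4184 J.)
Convert to SI: m = 43.9984 kg, h = 43.0 m
PE = mgh = (43.9984)(8.4)(43.0) = 15892.2 J = 3.798 kcal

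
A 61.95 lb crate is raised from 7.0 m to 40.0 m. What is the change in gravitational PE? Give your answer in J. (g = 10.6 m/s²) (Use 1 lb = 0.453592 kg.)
Convert to SI: m = 28.1 kg, Δh = 33.0 m
ΔPE = mgΔh = (28.1)(10.6)(33.0) = 9829 J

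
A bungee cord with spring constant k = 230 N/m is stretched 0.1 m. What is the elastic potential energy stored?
PE = ½kx² = ½(230)(0.1)² = 1.15 J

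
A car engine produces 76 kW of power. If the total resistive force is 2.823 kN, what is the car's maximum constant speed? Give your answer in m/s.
Convert to SI: F = 2823.0 N
P = Fv ⇒ v = P/F = 76000 W/2823.0 N = 26.92 m/s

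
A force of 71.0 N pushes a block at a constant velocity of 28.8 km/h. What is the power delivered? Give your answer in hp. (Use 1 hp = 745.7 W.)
Convert to SI: F = 71.0 N, v = 8.0 m/s
P = Fv = (71.0)(8.0) = 568.0 W = 0.7617 hp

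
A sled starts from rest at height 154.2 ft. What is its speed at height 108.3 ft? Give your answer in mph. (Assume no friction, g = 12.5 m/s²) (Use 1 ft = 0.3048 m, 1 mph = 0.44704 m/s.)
Convert to SI: h₁−h₂ = 13.9903 m
mgh₁ = mgh₂ + ½mv² ⇒ v = √(2g(h₁−h₂)) = √(2·12.5·13.9903) = 18.7018 m/s = 41.83 mph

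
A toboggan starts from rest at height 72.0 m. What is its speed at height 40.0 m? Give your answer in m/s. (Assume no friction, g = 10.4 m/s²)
mgh₁ = mgh₂ + ½mv² ⇒ v = √(2g(h₁−h₂)) = √(2·10.4·32.0) = 25.8 m/s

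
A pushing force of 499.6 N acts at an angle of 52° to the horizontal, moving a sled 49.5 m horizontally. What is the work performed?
W = F·d·cosθ = (499.6)(49.5)cos(52°) = 15230 J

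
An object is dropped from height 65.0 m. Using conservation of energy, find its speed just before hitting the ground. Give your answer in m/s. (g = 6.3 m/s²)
mgh = ½mv² ⇒ v = √(2gh) = √(2·6.3·65.0) = 28.62 m/s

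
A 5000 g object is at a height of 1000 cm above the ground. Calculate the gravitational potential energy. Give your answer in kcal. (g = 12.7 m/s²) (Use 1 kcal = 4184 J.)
Convert to SI: m = 5.0 kg, h = 10.0 m
PE = mgh = (5.0)(12.7)(10.0) = 635.0 J = 0.1518 kcal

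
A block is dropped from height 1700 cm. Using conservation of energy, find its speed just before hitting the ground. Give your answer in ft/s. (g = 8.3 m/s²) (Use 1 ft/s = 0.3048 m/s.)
Convert to SI: h = 17.0 m
mgh = ½mv² ⇒ v = √(2gh) = √(2·8.3·17.0) = 16.7988 m/s = 55.11 ft/s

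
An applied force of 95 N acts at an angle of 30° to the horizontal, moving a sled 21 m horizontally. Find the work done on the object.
W = F·d·cosθ = (95)(21)cos(30°) = 1728 J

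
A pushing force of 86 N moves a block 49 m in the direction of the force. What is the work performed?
W = F·d = (86)(49) = 4214 J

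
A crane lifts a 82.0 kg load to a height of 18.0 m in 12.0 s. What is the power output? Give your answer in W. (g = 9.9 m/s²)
P = mgh/t = (82.0)(9.9)(18.0)/12.0 = 1218 W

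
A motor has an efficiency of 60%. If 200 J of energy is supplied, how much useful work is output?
W_out = η·W_in = 0.6·200 = 120.0 J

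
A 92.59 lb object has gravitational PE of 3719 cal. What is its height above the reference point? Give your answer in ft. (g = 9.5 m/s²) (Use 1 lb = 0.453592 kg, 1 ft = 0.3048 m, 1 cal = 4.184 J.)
Convert to SI: m = 41.9981 kg, PE = 15560.3 J
h = PE/(mg) = 15560.3/(41.9981·9.5) = 39.0 m = 128.0 ft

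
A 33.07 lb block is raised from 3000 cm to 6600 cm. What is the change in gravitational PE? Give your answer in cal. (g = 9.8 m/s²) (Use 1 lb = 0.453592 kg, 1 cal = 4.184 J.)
Convert to SI: m = 15.0003 kg, Δh = 36.0 m
ΔPE = mgΔh = (15.0003)(9.8)(36.0) = 5292.1 J = 1265 cal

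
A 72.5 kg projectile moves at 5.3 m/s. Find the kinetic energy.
KE = ½mv² = ½(72.5)(5.3)² = 1018 J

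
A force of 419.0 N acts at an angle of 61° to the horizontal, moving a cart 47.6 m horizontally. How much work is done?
W = F·d·cosθ = (419.0)(47.6)cos(61°) = 9669 J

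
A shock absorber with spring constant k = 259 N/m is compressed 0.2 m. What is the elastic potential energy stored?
PE = ½kx² = ½(259)(0.2)² = 5.18 J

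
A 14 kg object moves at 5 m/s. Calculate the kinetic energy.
KE = ½mv² = ½(14)(5)² = 175.0 J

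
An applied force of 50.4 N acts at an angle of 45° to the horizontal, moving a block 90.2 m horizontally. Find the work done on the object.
W = F·d·cosθ = (50.4)(90.2)cos(45°) = 3215 J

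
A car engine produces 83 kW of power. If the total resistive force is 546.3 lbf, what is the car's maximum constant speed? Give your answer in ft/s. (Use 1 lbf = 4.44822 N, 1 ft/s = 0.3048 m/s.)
Convert to SI: F = 2430.06 N
P = Fv ⇒ v = P/F = 83000 W/2430.06 N = 34.1555 m/s = 112.1 ft/s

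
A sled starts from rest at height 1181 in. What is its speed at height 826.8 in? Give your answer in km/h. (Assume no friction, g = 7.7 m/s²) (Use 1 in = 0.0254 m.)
Convert to SI: h₁−h₂ = 8.99668 m
mgh₁ = mgh₂ + ½mv² ⇒ v = √(2g(h₁−h₂)) = √(2·7.7·8.99668) = 11.7707 m/s = 42.37 km/h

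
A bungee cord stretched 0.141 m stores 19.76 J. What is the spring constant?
k = 2·PE/x² = 2·19.76/(0.141)² = 1988 N/m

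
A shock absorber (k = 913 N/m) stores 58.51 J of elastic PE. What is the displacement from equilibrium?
x = √(2·PE/k) = √(2·58.51/913) = 0.358 m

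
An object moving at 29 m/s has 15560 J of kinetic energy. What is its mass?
m = 2·KE/v² = 2·15560/(29)² = 37.0 kg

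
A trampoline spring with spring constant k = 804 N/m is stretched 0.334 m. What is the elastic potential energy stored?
PE = ½kx² = ½(804)(0.334)² = 44.85 J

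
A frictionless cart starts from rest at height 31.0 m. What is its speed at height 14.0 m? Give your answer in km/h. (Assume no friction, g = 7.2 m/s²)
mgh₁ = mgh₂ + ½mv² ⇒ v = √(2g(h₁−h₂)) = √(2·7.2·17.0) = 15.6461 m/s = 56.33 km/h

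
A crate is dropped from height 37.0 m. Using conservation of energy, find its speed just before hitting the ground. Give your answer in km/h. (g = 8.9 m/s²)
mgh = ½mv² ⇒ v = √(2gh) = √(2·8.9·37.0) = 25.6632 m/s = 92.39 km/h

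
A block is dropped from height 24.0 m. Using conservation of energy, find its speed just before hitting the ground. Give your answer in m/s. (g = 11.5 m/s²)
mgh = ½mv² ⇒ v = √(2gh) = √(2·11.5·24.0) = 23.49 m/s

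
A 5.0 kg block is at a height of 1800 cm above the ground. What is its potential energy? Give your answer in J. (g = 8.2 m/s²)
Convert to SI: m = 5.0 kg, h = 18.0 m
PE = mgh = (5.0)(8.2)(18.0) = 738.0 J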